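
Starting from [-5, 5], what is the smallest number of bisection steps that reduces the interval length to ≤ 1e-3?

Width after n steps is 10/2^n. Need 2^n ≥ 10/1e-3 = 10000.
2^13 = 8192 < 10000 ≤ 2^14 = 16384, so n = 14.

14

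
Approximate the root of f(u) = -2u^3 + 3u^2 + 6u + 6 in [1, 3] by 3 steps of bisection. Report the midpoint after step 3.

2.75

u = 2 gives f = 14, positive; keep [2, 3]
u = 2.5 gives f = 8.5, positive; keep [2.5, 3]
u = 2.75 gives f = 3.59375, positive; keep [2.75, 3]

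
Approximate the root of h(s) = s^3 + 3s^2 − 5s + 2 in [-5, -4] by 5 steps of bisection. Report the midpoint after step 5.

-4.28125

m = -4.5, h(m) = -5.875 (−); new bracket [-4.5, -4]
m = -4.25, h(m) = 0.671875 (+); new bracket [-4.5, -4.25]
m = -4.375, h(m) = -2.443359 (−); new bracket [-4.375, -4.25]
m = -4.3125, h(m) = -0.8469 (−); new bracket [-4.3125, -4.25]
m = -4.28125, h(m) = -0.0779 (−); new bracket [-4.28125, -4.25]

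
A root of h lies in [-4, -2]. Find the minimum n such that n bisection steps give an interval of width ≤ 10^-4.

15

Width after n steps is 2/2^n. Need 2^n ≥ 2/10^-4 = 20000.
2^14 = 16384 < 20000 ≤ 2^15 = 32768, so n = 15.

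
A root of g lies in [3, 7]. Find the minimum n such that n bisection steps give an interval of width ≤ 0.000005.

Width after n steps is 4/2^n. Need 2^n ≥ 4/0.000005 = 800000.
2^19 = 524288 < 800000 ≤ 2^20 = 1048576, so n = 20.

20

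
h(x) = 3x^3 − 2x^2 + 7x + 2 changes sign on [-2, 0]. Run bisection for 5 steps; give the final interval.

[-0.3125, -0.25]

h(-1) = -10 < 0, so the root lies in [-1, 0]
h(-0.5) = -2.375 < 0, so the root lies in [-0.5, 0]
h(-0.25) = 0.078125 > 0, so the root lies in [-0.5, -0.25]
h(-0.375) = -1.0645 < 0, so the root lies in [-0.375, -0.25]
h(-0.3125) = -0.4744 < 0, so the root lies in [-0.3125, -0.25]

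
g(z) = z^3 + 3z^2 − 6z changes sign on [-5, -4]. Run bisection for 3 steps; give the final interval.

[-4.375, -4.25]

m = -4.5, g(m) = -3.375 (−); new bracket [-4.5, -4]
m = -4.25, g(m) = 2.921875 (+); new bracket [-4.5, -4.25]
m = -4.375, g(m) = -0.068359 (−); new bracket [-4.375, -4.25]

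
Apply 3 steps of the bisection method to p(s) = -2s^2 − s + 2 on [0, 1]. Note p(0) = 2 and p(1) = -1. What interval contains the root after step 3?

s = 0.5 gives p = 1, positive; keep [0.5, 1]
s = 0.75 gives p = 0.125, positive; keep [0.75, 1]
s = 0.875 gives p = -0.40625, negative; keep [0.75, 0.875]

[0.75, 0.875]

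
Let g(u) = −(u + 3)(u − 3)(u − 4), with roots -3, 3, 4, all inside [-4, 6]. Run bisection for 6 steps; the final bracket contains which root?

m = 1, g(m) = -24 (−); new bracket [-4, 1]
m = -1.5, g(m) = -37.125 (−); new bracket [-4, -1.5]
m = -2.75, g(m) = -9.703125 (−); new bracket [-4, -2.75]
m = -3.375, g(m) = 17.6309 (+); new bracket [-3.375, -2.75]
m = -3.0625, g(m) = 2.676 (+); new bracket [-3.0625, -2.75]
m = -2.90625, g(m) = -3.8241 (−); new bracket [-3.0625, -2.90625]

-3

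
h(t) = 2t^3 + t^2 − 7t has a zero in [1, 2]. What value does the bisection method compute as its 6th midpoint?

h(1.5) = -1.5 < 0, so the root lies in [1.5, 2]
h(1.75) = 1.53125 > 0, so the root lies in [1.5, 1.75]
h(1.625) = -0.152344 < 0, so the root lies in [1.625, 1.75]
h(1.6875) = 0.646 > 0, so the root lies in [1.625, 1.6875]
h(1.65625) = 0.2361 > 0, so the root lies in [1.625, 1.65625]
h(1.640625) = 0.0393 > 0, so the root lies in [1.625, 1.640625]

1.640625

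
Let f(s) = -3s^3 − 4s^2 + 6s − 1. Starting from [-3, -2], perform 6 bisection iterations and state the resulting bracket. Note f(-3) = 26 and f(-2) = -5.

m = -2.5, f(m) = 5.875 (+); new bracket [-2.5, -2]
m = -2.25, f(m) = -0.578125 (−); new bracket [-2.5, -2.25]
m = -2.375, f(m) = 2.376953 (+); new bracket [-2.375, -2.25]
m = -2.3125, f(m) = 0.8337 (+); new bracket [-2.3125, -2.25]
m = -2.28125, f(m) = 0.1117 (+); new bracket [-2.28125, -2.25]
m = -2.265625, f(m) = -0.2372 (−); new bracket [-2.28125, -2.265625]

[-2.28125, -2.265625]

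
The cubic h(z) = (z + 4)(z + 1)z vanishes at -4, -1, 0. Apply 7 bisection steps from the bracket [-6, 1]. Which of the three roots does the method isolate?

m = -2.5, h(m) = 5.625 (+); new bracket [-6, -2.5]
m = -4.25, h(m) = -3.453125 (−); new bracket [-4.25, -2.5]
m = -3.375, h(m) = 5.009766 (+); new bracket [-4.25, -3.375]
m = -3.8125, h(m) = 2.0105 (+); new bracket [-4.25, -3.8125]
m = -4.03125, h(m) = -0.3819 (−); new bracket [-4.03125, -3.8125]
m = -3.921875, h(m) = 0.8953 (+); new bracket [-4.03125, -3.921875]
m = -3.9765625, h(m) = 0.2774 (+); new bracket [-4.03125, -3.9765625]

-4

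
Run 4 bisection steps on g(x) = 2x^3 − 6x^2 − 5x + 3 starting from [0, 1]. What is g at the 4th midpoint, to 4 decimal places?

-0.1685

g(0.5) = -0.75 < 0, so the root lies in [0, 0.5]
g(0.25) = 1.40625 > 0, so the root lies in [0.25, 0.5]
g(0.375) = 0.386719 > 0, so the root lies in [0.375, 0.5]
g(0.4375) = -0.1685 < 0, so the root lies in [0.375, 0.4375]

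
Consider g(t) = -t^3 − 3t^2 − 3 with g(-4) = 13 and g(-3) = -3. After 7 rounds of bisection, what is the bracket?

m = -3.5, g(m) = 3.125 (+); new bracket [-3.5, -3]
m = -3.25, g(m) = -0.359375 (−); new bracket [-3.5, -3.25]
m = -3.375, g(m) = 1.271484 (+); new bracket [-3.375, -3.25]
m = -3.3125, g(m) = 0.429 (+); new bracket [-3.3125, -3.25]
m = -3.28125, g(m) = 0.0281 (+); new bracket [-3.28125, -3.25]
m = -3.265625, g(m) = -0.1673 (−); new bracket [-3.28125, -3.265625]
m = -3.2734375, g(m) = -0.07 (−); new bracket [-3.28125, -3.2734375]

[-3.28125, -3.2734375]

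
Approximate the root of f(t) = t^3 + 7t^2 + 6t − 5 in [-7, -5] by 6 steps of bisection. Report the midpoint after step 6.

-5.84375

m = -6, f(m) = -5 (−); new bracket [-6, -5]
m = -5.5, f(m) = 7.375 (+); new bracket [-6, -5.5]
m = -5.75, f(m) = 1.828125 (+); new bracket [-6, -5.75]
m = -5.875, f(m) = -1.4199 (−); new bracket [-5.875, -5.75]
m = -5.8125, f(m) = 0.2449 (+); new bracket [-5.875, -5.8125]
m = -5.84375, f(m) = -0.5772 (−); new bracket [-5.84375, -5.8125]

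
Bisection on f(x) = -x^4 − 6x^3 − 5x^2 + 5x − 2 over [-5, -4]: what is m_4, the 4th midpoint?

m = -4.5, f(m) = 10.9375 (+); new bracket [-5, -4.5]
m = -4.75, f(m) = -4.597656 (−); new bracket [-4.75, -4.5]
m = -4.625, f(m) = 3.952881 (+); new bracket [-4.75, -4.625]
m = -4.6875, f(m) = -0.1174 (−); new bracket [-4.6875, -4.625]

-4.6875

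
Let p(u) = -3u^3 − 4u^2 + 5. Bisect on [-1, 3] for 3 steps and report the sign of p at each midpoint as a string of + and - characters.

-++

m = 1, p(m) = -2 (−); new bracket [-1, 1]
m = 0, p(m) = 5 (+); new bracket [0, 1]
m = 0.5, p(m) = 3.625 (+); new bracket [0.5, 1]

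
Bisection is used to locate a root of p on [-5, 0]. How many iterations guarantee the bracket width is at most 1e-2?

9

Width after n steps is 5/2^n. Need 2^n ≥ 5/1e-2 = 500.
2^8 = 256 < 500 ≤ 2^9 = 512, so n = 9.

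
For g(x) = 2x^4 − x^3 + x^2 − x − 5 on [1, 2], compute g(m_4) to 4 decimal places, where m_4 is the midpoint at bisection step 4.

x = 1.5 gives g = 2.5, positive; keep [1, 1.5]
x = 1.25 gives g = -1.757812, negative; keep [1.25, 1.5]
x = 1.375 gives g = 0.064941, positive; keep [1.25, 1.375]
x = 1.3125 gives g = -0.9157, negative; keep [1.3125, 1.375]

-0.9157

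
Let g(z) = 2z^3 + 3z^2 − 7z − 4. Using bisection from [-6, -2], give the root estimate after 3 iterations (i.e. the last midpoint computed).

m = -4, g(m) = -56 (−); new bracket [-4, -2]
m = -3, g(m) = -10 (−); new bracket [-3, -2]
m = -2.5, g(m) = 1 (+); new bracket [-3, -2.5]

-2.5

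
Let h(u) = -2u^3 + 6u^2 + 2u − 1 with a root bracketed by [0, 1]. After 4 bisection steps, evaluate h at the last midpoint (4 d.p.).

h(0.5) = 1.25 > 0, so the root lies in [0, 0.5]
h(0.25) = -0.15625 < 0, so the root lies in [0.25, 0.5]
h(0.375) = 0.488281 > 0, so the root lies in [0.25, 0.375]
h(0.3125) = 0.1499 > 0, so the root lies in [0.25, 0.3125]

0.1499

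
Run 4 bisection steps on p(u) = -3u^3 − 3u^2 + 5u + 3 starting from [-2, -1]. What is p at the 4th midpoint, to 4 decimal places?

m = -1.5, p(m) = -1.125 (−); new bracket [-2, -1.5]
m = -1.75, p(m) = 1.140625 (+); new bracket [-1.75, -1.5]
m = -1.625, p(m) = -0.173828 (−); new bracket [-1.75, -1.625]
m = -1.6875, p(m) = 0.4358 (+); new bracket [-1.6875, -1.625]

0.4358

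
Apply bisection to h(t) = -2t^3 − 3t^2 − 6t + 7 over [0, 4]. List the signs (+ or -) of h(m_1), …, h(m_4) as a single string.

h(2) = -33 < 0, so the root lies in [0, 2]
h(1) = -4 < 0, so the root lies in [0, 1]
h(0.5) = 3 > 0, so the root lies in [0.5, 1]
h(0.75) = -0.0312 < 0, so the root lies in [0.5, 0.75]

--+-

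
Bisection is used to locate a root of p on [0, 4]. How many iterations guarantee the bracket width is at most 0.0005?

13

Width after n steps is 4/2^n. Need 2^n ≥ 4/0.0005 = 8000.
2^12 = 4096 < 8000 ≤ 2^13 = 8192, so n = 13.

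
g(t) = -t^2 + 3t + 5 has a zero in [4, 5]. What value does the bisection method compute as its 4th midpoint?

m = 4.5, g(m) = -1.75 (−); new bracket [4, 4.5]
m = 4.25, g(m) = -0.3125 (−); new bracket [4, 4.25]
m = 4.125, g(m) = 0.359375 (+); new bracket [4.125, 4.25]
m = 4.1875, g(m) = 0.0273 (+); new bracket [4.1875, 4.25]

4.1875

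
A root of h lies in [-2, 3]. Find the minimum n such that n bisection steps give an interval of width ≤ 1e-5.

19

Width after n steps is 5/2^n. Need 2^n ≥ 5/1e-5 = 500000.
2^18 = 262144 < 500000 ≤ 2^19 = 524288, so n = 19.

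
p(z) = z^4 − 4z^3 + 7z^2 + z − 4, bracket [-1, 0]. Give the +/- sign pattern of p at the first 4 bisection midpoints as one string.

-+-+

z = -0.5 gives p = -2.1875, negative; keep [-1, -0.5]
z = -0.75 gives p = 1.191406, positive; keep [-0.75, -0.5]
z = -0.625 gives p = -0.761475, negative; keep [-0.75, -0.625]
z = -0.6875 gives p = 0.1443, positive; keep [-0.6875, -0.625]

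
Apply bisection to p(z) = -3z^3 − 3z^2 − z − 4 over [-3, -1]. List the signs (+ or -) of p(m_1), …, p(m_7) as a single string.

++--+--

z = -2 gives p = 10, positive; keep [-2, -1]
z = -1.5 gives p = 0.875, positive; keep [-1.5, -1]
z = -1.25 gives p = -1.578125, negative; keep [-1.5, -1.25]
z = -1.375 gives p = -0.498, negative; keep [-1.5, -1.375]
z = -1.4375 gives p = 0.1497, positive; keep [-1.4375, -1.375]
z = -1.40625 gives p = -0.1836, negative; keep [-1.4375, -1.40625]
z = -1.421875 gives p = -0.0194, negative; keep [-1.4375, -1.421875]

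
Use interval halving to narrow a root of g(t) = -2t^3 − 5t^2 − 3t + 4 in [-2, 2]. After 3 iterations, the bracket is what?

[0.5, 1]

t = 0 gives g = 4, positive; keep [0, 2]
t = 1 gives g = -6, negative; keep [0, 1]
t = 0.5 gives g = 1, positive; keep [0.5, 1]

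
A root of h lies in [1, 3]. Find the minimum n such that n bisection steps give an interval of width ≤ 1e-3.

Width after n steps is 2/2^n. Need 2^n ≥ 2/1e-3 = 2000.
2^10 = 1024 < 2000 ≤ 2^11 = 2048, so n = 11.

11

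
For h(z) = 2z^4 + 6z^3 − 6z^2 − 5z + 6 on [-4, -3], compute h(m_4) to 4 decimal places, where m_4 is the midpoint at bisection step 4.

z = -3.5 gives h = -7.125, negative; keep [-4, -3.5]
z = -3.75 gives h = 19.476562, positive; keep [-3.75, -3.5]
z = -3.625 gives h = 4.824707, positive; keep [-3.625, -3.5]
z = -3.5625 gives h = -1.4712, negative; keep [-3.625, -3.5625]

-1.4712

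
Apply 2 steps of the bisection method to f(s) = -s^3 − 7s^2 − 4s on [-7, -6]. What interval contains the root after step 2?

[-6.5, -6.25]

f(-6.5) = 4.875 > 0, so the root lies in [-6.5, -6]
f(-6.25) = -4.296875 < 0, so the root lies in [-6.5, -6.25]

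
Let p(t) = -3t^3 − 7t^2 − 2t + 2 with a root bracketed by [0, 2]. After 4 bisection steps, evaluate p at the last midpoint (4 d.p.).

midpoint 1: p = -10 < 0 → [0, 1]
midpoint 0.5: p = -1.125 < 0 → [0, 0.5]
midpoint 0.25: p = 1.015625 > 0 → [0.25, 0.5]
midpoint 0.375: p = 0.1074 > 0 → [0.375, 0.5]

0.1074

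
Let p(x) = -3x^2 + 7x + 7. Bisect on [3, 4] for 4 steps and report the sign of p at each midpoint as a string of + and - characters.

---+

midpoint 3.5: p = -5.25 < 0 → [3, 3.5]
midpoint 3.25: p = -1.9375 < 0 → [3, 3.25]
midpoint 3.125: p = -0.421875 < 0 → [3, 3.125]
midpoint 3.0625: p = 0.3008 > 0 → [3.0625, 3.125]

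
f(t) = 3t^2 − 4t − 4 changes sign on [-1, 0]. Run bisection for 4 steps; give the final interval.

[-0.6875, -0.625]

midpoint -0.5: f = -1.25 < 0 → [-1, -0.5]
midpoint -0.75: f = 0.6875 > 0 → [-0.75, -0.5]
midpoint -0.625: f = -0.328125 < 0 → [-0.75, -0.625]
midpoint -0.6875: f = 0.168 > 0 → [-0.6875, -0.625]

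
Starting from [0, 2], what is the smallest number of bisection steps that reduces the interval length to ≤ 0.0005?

12

Width after n steps is 2/2^n. Need 2^n ≥ 2/0.0005 = 4000.
2^11 = 2048 < 4000 ≤ 2^12 = 4096, so n = 12.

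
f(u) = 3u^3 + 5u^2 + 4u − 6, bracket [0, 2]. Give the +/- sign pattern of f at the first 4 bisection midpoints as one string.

m = 1, f(m) = 6 (+); new bracket [0, 1]
m = 0.5, f(m) = -2.375 (−); new bracket [0.5, 1]
m = 0.75, f(m) = 1.078125 (+); new bracket [0.5, 0.75]
m = 0.625, f(m) = -0.8145 (−); new bracket [0.625, 0.75]

+-+-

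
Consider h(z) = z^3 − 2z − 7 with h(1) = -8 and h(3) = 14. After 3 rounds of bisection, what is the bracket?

h(2) = -3 < 0, so the root lies in [2, 3]
h(2.5) = 3.625 > 0, so the root lies in [2, 2.5]
h(2.25) = -0.109375 < 0, so the root lies in [2.25, 2.5]

[2.25, 2.5]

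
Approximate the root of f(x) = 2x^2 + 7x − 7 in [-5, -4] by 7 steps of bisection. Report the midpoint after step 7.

f(-4.5) = 2 > 0, so the root lies in [-4.5, -4]
f(-4.25) = -0.625 < 0, so the root lies in [-4.5, -4.25]
f(-4.375) = 0.65625 > 0, so the root lies in [-4.375, -4.25]
f(-4.3125) = 0.0078 > 0, so the root lies in [-4.3125, -4.25]
f(-4.28125) = -0.3105 < 0, so the root lies in [-4.3125, -4.28125]
f(-4.296875) = -0.1519 < 0, so the root lies in [-4.3125, -4.296875]
f(-4.3046875) = -0.0721 < 0, so the root lies in [-4.3125, -4.3046875]

-4.3046875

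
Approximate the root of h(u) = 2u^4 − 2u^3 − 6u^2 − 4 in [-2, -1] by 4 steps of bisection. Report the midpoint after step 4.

-1.5625

h(-1.5) = -0.625 < 0, so the root lies in [-2, -1.5]
h(-1.75) = 7.101562 > 0, so the root lies in [-1.75, -1.5]
h(-1.625) = 2.684082 > 0, so the root lies in [-1.625, -1.5]
h(-1.5625) = 0.9019 > 0, so the root lies in [-1.5625, -1.5]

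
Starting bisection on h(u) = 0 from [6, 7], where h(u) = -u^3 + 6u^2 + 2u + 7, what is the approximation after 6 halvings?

u = 6.5 gives h = -1.125, negative; keep [6, 6.5]
u = 6.25 gives h = 9.734375, positive; keep [6.25, 6.5]
u = 6.375 gives h = 4.509766, positive; keep [6.375, 6.5]
u = 6.4375 gives h = 1.7444, positive; keep [6.4375, 6.5]
u = 6.46875 gives h = 0.3228, positive; keep [6.46875, 6.5]
u = 6.484375 gives h = -0.3978, negative; keep [6.46875, 6.484375]

6.484375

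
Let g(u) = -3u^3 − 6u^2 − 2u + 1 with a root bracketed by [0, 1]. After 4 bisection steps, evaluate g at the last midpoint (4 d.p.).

-0.3025

u = 0.5 gives g = -1.875, negative; keep [0, 0.5]
u = 0.25 gives g = 0.078125, positive; keep [0.25, 0.5]
u = 0.375 gives g = -0.751953, negative; keep [0.25, 0.375]
u = 0.3125 gives g = -0.3025, negative; keep [0.25, 0.3125]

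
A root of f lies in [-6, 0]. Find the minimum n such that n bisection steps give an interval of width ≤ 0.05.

7

Width after n steps is 6/2^n. Need 2^n ≥ 6/0.05 = 120.
2^6 = 64 < 120 ≤ 2^7 = 128, so n = 7.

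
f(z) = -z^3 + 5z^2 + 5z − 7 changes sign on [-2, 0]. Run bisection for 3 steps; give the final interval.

z = -1 gives f = -6, negative; keep [-2, -1]
z = -1.5 gives f = 0.125, positive; keep [-1.5, -1]
z = -1.25 gives f = -3.484375, negative; keep [-1.5, -1.25]

[-1.5, -1.25]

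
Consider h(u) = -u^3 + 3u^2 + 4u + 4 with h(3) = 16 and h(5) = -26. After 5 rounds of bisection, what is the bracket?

[4.125, 4.1875]

h(4) = 4 > 0, so the root lies in [4, 5]
h(4.5) = -8.375 < 0, so the root lies in [4, 4.5]
h(4.25) = -1.578125 < 0, so the root lies in [4, 4.25]
h(4.125) = 1.3574 > 0, so the root lies in [4.125, 4.25]
h(4.1875) = -0.073 < 0, so the root lies in [4.125, 4.1875]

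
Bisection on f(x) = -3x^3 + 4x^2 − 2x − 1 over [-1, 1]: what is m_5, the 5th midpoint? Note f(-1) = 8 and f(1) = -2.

m = 0, f(m) = -1 (−); new bracket [-1, 0]
m = -0.5, f(m) = 1.375 (+); new bracket [-0.5, 0]
m = -0.25, f(m) = -0.203125 (−); new bracket [-0.5, -0.25]
m = -0.375, f(m) = 0.4707 (+); new bracket [-0.375, -0.25]
m = -0.3125, f(m) = 0.1072 (+); new bracket [-0.3125, -0.25]

-0.3125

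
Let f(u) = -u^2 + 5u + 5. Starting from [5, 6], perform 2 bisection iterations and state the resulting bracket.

f(5.5) = 2.25 > 0, so the root lies in [5.5, 6]
f(5.75) = 0.6875 > 0, so the root lies in [5.75, 6]

[5.75, 6]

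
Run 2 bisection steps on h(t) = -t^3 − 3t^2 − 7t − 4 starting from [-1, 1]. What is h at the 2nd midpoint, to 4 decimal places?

t = 0 gives h = -4, negative; keep [-1, 0]
t = -0.5 gives h = -1.125, negative; keep [-1, -0.5]

-1.1250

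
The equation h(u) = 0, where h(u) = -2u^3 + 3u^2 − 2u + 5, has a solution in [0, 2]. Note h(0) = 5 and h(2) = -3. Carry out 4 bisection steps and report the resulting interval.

midpoint 1: h = 4 > 0 → [1, 2]
midpoint 1.5: h = 2 > 0 → [1.5, 2]
midpoint 1.75: h = -0.03125 < 0 → [1.5, 1.75]
midpoint 1.625: h = 1.0898 > 0 → [1.625, 1.75]

[1.625, 1.75]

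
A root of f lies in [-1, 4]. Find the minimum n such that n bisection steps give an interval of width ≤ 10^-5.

19

Width after n steps is 5/2^n. Need 2^n ≥ 5/10^-5 = 500000.
2^18 = 262144 < 500000 ≤ 2^19 = 524288, so n = 19.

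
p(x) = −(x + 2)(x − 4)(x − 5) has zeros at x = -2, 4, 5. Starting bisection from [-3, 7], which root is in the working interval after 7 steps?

-2

p(2) = -24 < 0, so the root lies in [-3, 2]
p(-0.5) = -37.125 < 0, so the root lies in [-3, -0.5]
p(-1.75) = -9.703125 < 0, so the root lies in [-3, -1.75]
p(-2.375) = 17.6309 > 0, so the root lies in [-2.375, -1.75]
p(-2.0625) = 2.676 > 0, so the root lies in [-2.0625, -1.75]
p(-1.90625) = -3.8241 < 0, so the root lies in [-2.0625, -1.90625]
p(-1.984375) = -0.6531 < 0, so the root lies in [-2.0625, -1.984375]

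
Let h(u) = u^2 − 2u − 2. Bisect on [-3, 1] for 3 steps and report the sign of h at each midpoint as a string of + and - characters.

+--

midpoint -1: h = 1 > 0 → [-1, 1]
midpoint 0: h = -2 < 0 → [-1, 0]
midpoint -0.5: h = -0.75 < 0 → [-1, -0.5]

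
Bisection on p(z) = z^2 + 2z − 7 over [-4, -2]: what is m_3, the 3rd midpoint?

midpoint -3: p = -4 < 0 → [-4, -3]
midpoint -3.5: p = -1.75 < 0 → [-4, -3.5]
midpoint -3.75: p = -0.4375 < 0 → [-4, -3.75]

-3.75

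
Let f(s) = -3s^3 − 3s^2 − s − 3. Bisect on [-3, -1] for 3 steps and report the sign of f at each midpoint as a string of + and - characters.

s = -2 gives f = 11, positive; keep [-2, -1]
s = -1.5 gives f = 1.875, positive; keep [-1.5, -1]
s = -1.25 gives f = -0.578125, negative; keep [-1.5, -1.25]

++-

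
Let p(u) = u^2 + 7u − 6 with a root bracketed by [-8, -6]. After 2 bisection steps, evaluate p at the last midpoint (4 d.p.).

m = -7, p(m) = -6 (−); new bracket [-8, -7]
m = -7.5, p(m) = -2.25 (−); new bracket [-8, -7.5]

-2.2500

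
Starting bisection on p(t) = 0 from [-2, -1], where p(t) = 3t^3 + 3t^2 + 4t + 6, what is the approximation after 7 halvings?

t = -1.5 gives p = -3.375, negative; keep [-1.5, -1]
t = -1.25 gives p = -0.171875, negative; keep [-1.25, -1]
t = -1.125 gives p = 1.025391, positive; keep [-1.25, -1.125]
t = -1.1875 gives p = 0.4568, positive; keep [-1.25, -1.1875]
t = -1.21875 gives p = 0.1502, positive; keep [-1.25, -1.21875]
t = -1.234375 gives p = -0.0088, negative; keep [-1.234375, -1.21875]
t = -1.2265625 gives p = 0.0712, positive; keep [-1.234375, -1.2265625]

-1.2265625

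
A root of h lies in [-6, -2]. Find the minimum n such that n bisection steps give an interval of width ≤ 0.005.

Width after n steps is 4/2^n. Need 2^n ≥ 4/0.005 = 800.
2^9 = 512 < 800 ≤ 2^10 = 1024, so n = 10.

10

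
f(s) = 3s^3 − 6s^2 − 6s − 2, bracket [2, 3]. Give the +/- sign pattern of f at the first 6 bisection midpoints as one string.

--++--

m = 2.5, f(m) = -7.625 (−); new bracket [2.5, 3]
m = 2.75, f(m) = -1.484375 (−); new bracket [2.75, 3]
m = 2.875, f(m) = 2.447266 (+); new bracket [2.75, 2.875]
m = 2.8125, f(m) = 0.406 (+); new bracket [2.75, 2.8125]
m = 2.78125, f(m) = -0.5578 (−); new bracket [2.78125, 2.8125]
m = 2.796875, f(m) = -0.0806 (−); new bracket [2.796875, 2.8125]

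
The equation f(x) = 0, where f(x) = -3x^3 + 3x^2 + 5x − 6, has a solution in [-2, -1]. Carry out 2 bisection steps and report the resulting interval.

midpoint -1.5: f = 3.375 > 0 → [-1.5, -1]
midpoint -1.25: f = -1.703125 < 0 → [-1.5, -1.25]

[-1.5, -1.25]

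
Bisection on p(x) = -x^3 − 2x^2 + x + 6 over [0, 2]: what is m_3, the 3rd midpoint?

x = 1 gives p = 4, positive; keep [1, 2]
x = 1.5 gives p = -0.375, negative; keep [1, 1.5]
x = 1.25 gives p = 2.171875, positive; keep [1.25, 1.5]

1.25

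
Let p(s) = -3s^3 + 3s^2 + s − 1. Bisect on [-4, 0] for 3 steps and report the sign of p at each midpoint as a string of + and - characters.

s = -2 gives p = 33, positive; keep [-2, 0]
s = -1 gives p = 4, positive; keep [-1, 0]
s = -0.5 gives p = -0.375, negative; keep [-1, -0.5]

++-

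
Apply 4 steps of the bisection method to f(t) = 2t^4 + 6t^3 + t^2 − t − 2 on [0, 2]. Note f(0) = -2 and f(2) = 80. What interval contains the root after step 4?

t = 1 gives f = 6, positive; keep [0, 1]
t = 0.5 gives f = -1.375, negative; keep [0.5, 1]
t = 0.75 gives f = 0.976562, positive; keep [0.5, 0.75]
t = 0.625 gives f = -0.4644, negative; keep [0.625, 0.75]

[0.625, 0.75]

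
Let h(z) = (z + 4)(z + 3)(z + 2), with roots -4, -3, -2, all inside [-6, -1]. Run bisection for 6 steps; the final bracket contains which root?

midpoint -3.5: h = 0.375 > 0 → [-6, -3.5]
midpoint -4.75: h = -3.609375 < 0 → [-4.75, -3.5]
midpoint -4.125: h = -0.298828 < 0 → [-4.125, -3.5]
midpoint -3.8125: h = 0.2761 > 0 → [-4.125, -3.8125]
midpoint -3.96875: h = 0.0596 > 0 → [-4.125, -3.96875]
midpoint -4.046875: h = -0.1004 < 0 → [-4.046875, -3.96875]

-4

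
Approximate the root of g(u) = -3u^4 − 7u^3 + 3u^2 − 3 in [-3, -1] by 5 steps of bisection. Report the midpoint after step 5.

-2.6875

g(-2) = 17 > 0, so the root lies in [-3, -2]
g(-2.5) = 7.9375 > 0, so the root lies in [-3, -2.5]
g(-2.75) = -6.308594 < 0, so the root lies in [-2.75, -2.5]
g(-2.625) = 1.845 > 0, so the root lies in [-2.75, -2.625]
g(-2.6875) = -1.9561 < 0, so the root lies in [-2.6875, -2.625]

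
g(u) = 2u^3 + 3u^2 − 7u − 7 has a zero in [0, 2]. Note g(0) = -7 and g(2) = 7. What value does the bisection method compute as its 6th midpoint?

m = 1, g(m) = -9 (−); new bracket [1, 2]
m = 1.5, g(m) = -4 (−); new bracket [1.5, 2]
m = 1.75, g(m) = 0.65625 (+); new bracket [1.5, 1.75]
m = 1.625, g(m) = -1.8711 (−); new bracket [1.625, 1.75]
m = 1.6875, g(m) = -0.6587 (−); new bracket [1.6875, 1.75]
m = 1.71875, g(m) = -0.0142 (−); new bracket [1.71875, 1.75]

1.71875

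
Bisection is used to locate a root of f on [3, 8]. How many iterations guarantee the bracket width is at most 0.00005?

17

Width after n steps is 5/2^n. Need 2^n ≥ 5/0.00005 = 100000.
2^16 = 65536 < 100000 ≤ 2^17 = 131072, so n = 17.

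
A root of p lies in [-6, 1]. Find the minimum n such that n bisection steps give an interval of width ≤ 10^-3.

13

Width after n steps is 7/2^n. Need 2^n ≥ 7/10^-3 = 7000.
2^12 = 4096 < 7000 ≤ 2^13 = 8192, so n = 13.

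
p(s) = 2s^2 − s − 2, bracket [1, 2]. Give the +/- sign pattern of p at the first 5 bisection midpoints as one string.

midpoint 1.5: p = 1 > 0 → [1, 1.5]
midpoint 1.25: p = -0.125 < 0 → [1.25, 1.5]
midpoint 1.375: p = 0.40625 > 0 → [1.25, 1.375]
midpoint 1.3125: p = 0.1328 > 0 → [1.25, 1.3125]
midpoint 1.28125: p = 0.002 > 0 → [1.25, 1.28125]

+-+++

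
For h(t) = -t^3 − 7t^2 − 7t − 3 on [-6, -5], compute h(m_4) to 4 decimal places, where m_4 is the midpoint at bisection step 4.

1.1052

h(-5.5) = -9.875 < 0, so the root lies in [-6, -5.5]
h(-5.75) = -4.078125 < 0, so the root lies in [-6, -5.75]
h(-5.875) = -0.705078 < 0, so the root lies in [-6, -5.875]
h(-5.9375) = 1.1052 > 0, so the root lies in [-5.9375, -5.875]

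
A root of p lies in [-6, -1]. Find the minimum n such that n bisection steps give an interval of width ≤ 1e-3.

Width after n steps is 5/2^n. Need 2^n ≥ 5/1e-3 = 5000.
2^12 = 4096 < 5000 ≤ 2^13 = 8192, so n = 13.

13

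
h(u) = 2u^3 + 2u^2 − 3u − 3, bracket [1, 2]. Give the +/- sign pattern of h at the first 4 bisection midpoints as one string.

++--

m = 1.5, h(m) = 3.75 (+); new bracket [1, 1.5]
m = 1.25, h(m) = 0.28125 (+); new bracket [1, 1.25]
m = 1.125, h(m) = -0.996094 (−); new bracket [1.125, 1.25]
m = 1.1875, h(m) = -0.3931 (−); new bracket [1.1875, 1.25]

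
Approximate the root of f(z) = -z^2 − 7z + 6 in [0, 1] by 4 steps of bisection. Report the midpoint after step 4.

f(0.5) = 2.25 > 0, so the root lies in [0.5, 1]
f(0.75) = 0.1875 > 0, so the root lies in [0.75, 1]
f(0.875) = -0.890625 < 0, so the root lies in [0.75, 0.875]
f(0.8125) = -0.3477 < 0, so the root lies in [0.75, 0.8125]

0.8125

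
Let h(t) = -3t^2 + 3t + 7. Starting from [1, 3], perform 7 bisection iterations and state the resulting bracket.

midpoint 2: h = 1 > 0 → [2, 3]
midpoint 2.5: h = -4.25 < 0 → [2, 2.5]
midpoint 2.25: h = -1.4375 < 0 → [2, 2.25]
midpoint 2.125: h = -0.1719 < 0 → [2, 2.125]
midpoint 2.0625: h = 0.4258 > 0 → [2.0625, 2.125]
midpoint 2.09375: h = 0.1299 > 0 → [2.09375, 2.125]
midpoint 2.109375: h = -0.0203 < 0 → [2.09375, 2.109375]

[2.09375, 2.109375]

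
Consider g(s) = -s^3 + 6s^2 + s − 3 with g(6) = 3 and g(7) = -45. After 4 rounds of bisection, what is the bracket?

s = 6.5 gives g = -17.625, negative; keep [6, 6.5]
s = 6.25 gives g = -6.515625, negative; keep [6, 6.25]
s = 6.125 gives g = -1.564453, negative; keep [6, 6.125]
s = 6.0625 gives g = 0.7654, positive; keep [6.0625, 6.125]

[6.0625, 6.125]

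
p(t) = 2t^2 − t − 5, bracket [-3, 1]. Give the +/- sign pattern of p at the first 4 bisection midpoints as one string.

-++-

midpoint -1: p = -2 < 0 → [-3, -1]
midpoint -2: p = 5 > 0 → [-2, -1]
midpoint -1.5: p = 1 > 0 → [-1.5, -1]
midpoint -1.25: p = -0.625 < 0 → [-1.5, -1.25]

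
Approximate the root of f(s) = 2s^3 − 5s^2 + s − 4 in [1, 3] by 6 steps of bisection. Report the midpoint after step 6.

2.59375

midpoint 2: f = -6 < 0 → [2, 3]
midpoint 2.5: f = -1.5 < 0 → [2.5, 3]
midpoint 2.75: f = 2.53125 > 0 → [2.5, 2.75]
midpoint 2.625: f = 0.3477 > 0 → [2.5, 2.625]
midpoint 2.5625: f = -0.6167 < 0 → [2.5625, 2.625]
midpoint 2.59375: f = -0.1448 < 0 → [2.59375, 2.625]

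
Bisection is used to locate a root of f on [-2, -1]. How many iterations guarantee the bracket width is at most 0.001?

Width after n steps is 1/2^n. Need 2^n ≥ 1/0.001 = 1000.
2^9 = 512 < 1000 ≤ 2^10 = 1024, so n = 10.

10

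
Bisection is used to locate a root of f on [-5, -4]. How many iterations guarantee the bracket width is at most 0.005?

8

Width after n steps is 1/2^n. Need 2^n ≥ 1/0.005 = 200.
2^7 = 128 < 200 ≤ 2^8 = 256, so n = 8.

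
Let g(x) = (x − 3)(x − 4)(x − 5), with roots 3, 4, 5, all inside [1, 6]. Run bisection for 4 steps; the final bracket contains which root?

3

m = 3.5, g(m) = 0.375 (+); new bracket [1, 3.5]
m = 2.25, g(m) = -3.609375 (−); new bracket [2.25, 3.5]
m = 2.875, g(m) = -0.298828 (−); new bracket [2.875, 3.5]
m = 3.1875, g(m) = 0.2761 (+); new bracket [2.875, 3.1875]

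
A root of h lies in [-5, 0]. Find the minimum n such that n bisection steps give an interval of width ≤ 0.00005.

17

Width after n steps is 5/2^n. Need 2^n ≥ 5/0.00005 = 100000.
2^16 = 65536 < 100000 ≤ 2^17 = 131072, so n = 17.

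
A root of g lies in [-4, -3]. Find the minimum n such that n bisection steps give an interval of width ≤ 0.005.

Width after n steps is 1/2^n. Need 2^n ≥ 1/0.005 = 200.
2^7 = 128 < 200 ≤ 2^8 = 256, so n = 8.

8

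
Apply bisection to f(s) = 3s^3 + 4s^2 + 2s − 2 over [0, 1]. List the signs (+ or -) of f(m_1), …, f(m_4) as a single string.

m = 0.5, f(m) = 0.375 (+); new bracket [0, 0.5]
m = 0.25, f(m) = -1.203125 (−); new bracket [0.25, 0.5]
m = 0.375, f(m) = -0.529297 (−); new bracket [0.375, 0.5]
m = 0.4375, f(m) = -0.1082 (−); new bracket [0.4375, 0.5]

+---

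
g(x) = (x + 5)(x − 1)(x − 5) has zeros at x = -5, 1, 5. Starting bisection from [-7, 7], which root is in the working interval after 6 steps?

midpoint 0: g = 25 > 0 → [-7, 0]
midpoint -3.5: g = 57.375 > 0 → [-7, -3.5]
midpoint -5.25: g = -16.015625 < 0 → [-5.25, -3.5]
midpoint -4.375: g = 31.4941 > 0 → [-5.25, -4.375]
midpoint -4.8125: g = 10.6941 > 0 → [-5.25, -4.8125]
midpoint -5.03125: g = -1.8907 < 0 → [-5.03125, -4.8125]

-5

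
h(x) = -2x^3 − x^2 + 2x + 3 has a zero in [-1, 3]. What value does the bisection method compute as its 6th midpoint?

1.3125

midpoint 1: h = 2 > 0 → [1, 3]
midpoint 2: h = -13 < 0 → [1, 2]
midpoint 1.5: h = -3 < 0 → [1, 1.5]
midpoint 1.25: h = 0.0312 > 0 → [1.25, 1.5]
midpoint 1.375: h = -1.3398 < 0 → [1.25, 1.375]
midpoint 1.3125: h = -0.6196 < 0 → [1.25, 1.3125]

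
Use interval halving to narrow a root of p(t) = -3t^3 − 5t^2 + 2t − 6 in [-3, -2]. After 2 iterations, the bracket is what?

[-2.5, -2.25]

midpoint -2.5: p = 4.625 > 0 → [-2.5, -2]
midpoint -2.25: p = -1.640625 < 0 → [-2.5, -2.25]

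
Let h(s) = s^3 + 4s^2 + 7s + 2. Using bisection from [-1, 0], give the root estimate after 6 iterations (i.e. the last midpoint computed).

midpoint -0.5: h = -0.625 < 0 → [-0.5, 0]
midpoint -0.25: h = 0.484375 > 0 → [-0.5, -0.25]
midpoint -0.375: h = -0.115234 < 0 → [-0.375, -0.25]
midpoint -0.3125: h = 0.1726 > 0 → [-0.375, -0.3125]
midpoint -0.34375: h = 0.0258 > 0 → [-0.375, -0.34375]
midpoint -0.359375: h = -0.0454 < 0 → [-0.359375, -0.34375]

-0.359375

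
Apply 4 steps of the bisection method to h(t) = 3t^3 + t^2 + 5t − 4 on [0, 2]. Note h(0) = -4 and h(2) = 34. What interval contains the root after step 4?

midpoint 1: h = 5 > 0 → [0, 1]
midpoint 0.5: h = -0.875 < 0 → [0.5, 1]
midpoint 0.75: h = 1.578125 > 0 → [0.5, 0.75]
midpoint 0.625: h = 0.248 > 0 → [0.5, 0.625]

[0.5, 0.625]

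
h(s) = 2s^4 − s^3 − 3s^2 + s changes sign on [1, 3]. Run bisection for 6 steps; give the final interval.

midpoint 2: h = 14 > 0 → [1, 2]
midpoint 1.5: h = 1.5 > 0 → [1, 1.5]
midpoint 1.25: h = -0.507812 < 0 → [1.25, 1.5]
midpoint 1.375: h = 0.2524 > 0 → [1.25, 1.375]
midpoint 1.3125: h = -0.1814 < 0 → [1.3125, 1.375]
midpoint 1.34375: h = 0.0212 > 0 → [1.3125, 1.34375]

[1.3125, 1.34375]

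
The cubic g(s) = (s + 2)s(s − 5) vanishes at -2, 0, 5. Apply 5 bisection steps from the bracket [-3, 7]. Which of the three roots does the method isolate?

5

g(2) = -24 < 0, so the root lies in [2, 7]
g(4.5) = -14.625 < 0, so the root lies in [4.5, 7]
g(5.75) = 33.421875 > 0, so the root lies in [4.5, 5.75]
g(5.125) = 4.5645 > 0, so the root lies in [4.5, 5.125]
g(4.8125) = -6.1472 < 0, so the root lies in [4.8125, 5.125]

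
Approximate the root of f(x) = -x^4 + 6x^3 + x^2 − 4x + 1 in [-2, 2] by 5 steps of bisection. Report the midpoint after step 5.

-0.875

x = 0 gives f = 1, positive; keep [-2, 0]
x = -1 gives f = -1, negative; keep [-1, 0]
x = -0.5 gives f = 2.4375, positive; keep [-1, -0.5]
x = -0.75 gives f = 1.7148, positive; keep [-1, -0.75]
x = -0.875 gives f = 0.6599, positive; keep [-1, -0.875]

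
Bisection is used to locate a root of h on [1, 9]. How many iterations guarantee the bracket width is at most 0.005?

Width after n steps is 8/2^n. Need 2^n ≥ 8/0.005 = 1600.
2^10 = 1024 < 1600 ≤ 2^11 = 2048, so n = 11.

11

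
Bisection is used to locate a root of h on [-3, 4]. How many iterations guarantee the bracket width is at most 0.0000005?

24

Width after n steps is 7/2^n. Need 2^n ≥ 7/0.0000005 = 14000000.
2^23 = 8388608 < 14000000 ≤ 2^24 = 16777216, so n = 24.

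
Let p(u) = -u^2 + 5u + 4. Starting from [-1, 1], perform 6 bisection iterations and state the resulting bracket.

[-0.71875, -0.6875]

p(0) = 4 > 0, so the root lies in [-1, 0]
p(-0.5) = 1.25 > 0, so the root lies in [-1, -0.5]
p(-0.75) = -0.3125 < 0, so the root lies in [-0.75, -0.5]
p(-0.625) = 0.4844 > 0, so the root lies in [-0.75, -0.625]
p(-0.6875) = 0.0898 > 0, so the root lies in [-0.75, -0.6875]
p(-0.71875) = -0.1104 < 0, so the root lies in [-0.71875, -0.6875]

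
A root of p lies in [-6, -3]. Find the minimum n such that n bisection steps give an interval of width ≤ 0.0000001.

Width after n steps is 3/2^n. Need 2^n ≥ 3/0.0000001 = 30000000.
2^24 = 16777216 < 30000000 ≤ 2^25 = 33554432, so n = 25.

25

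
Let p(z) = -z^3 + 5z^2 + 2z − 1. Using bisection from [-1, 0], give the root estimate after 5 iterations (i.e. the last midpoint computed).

m = -0.5, p(m) = -0.625 (−); new bracket [-1, -0.5]
m = -0.75, p(m) = 0.734375 (+); new bracket [-0.75, -0.5]
m = -0.625, p(m) = -0.052734 (−); new bracket [-0.75, -0.625]
m = -0.6875, p(m) = 0.3132 (+); new bracket [-0.6875, -0.625]
m = -0.65625, p(m) = 0.1234 (+); new bracket [-0.65625, -0.625]

-0.65625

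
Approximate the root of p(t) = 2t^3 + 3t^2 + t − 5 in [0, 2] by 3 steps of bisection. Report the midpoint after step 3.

0.75

midpoint 1: p = 1 > 0 → [0, 1]
midpoint 0.5: p = -3.5 < 0 → [0.5, 1]
midpoint 0.75: p = -1.71875 < 0 → [0.75, 1]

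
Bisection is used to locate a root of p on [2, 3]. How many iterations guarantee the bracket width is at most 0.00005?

Width after n steps is 1/2^n. Need 2^n ≥ 1/0.00005 = 20000.
2^14 = 16384 < 20000 ≤ 2^15 = 32768, so n = 15.

15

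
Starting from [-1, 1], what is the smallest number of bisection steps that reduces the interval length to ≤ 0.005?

9

Width after n steps is 2/2^n. Need 2^n ≥ 2/0.005 = 400.
2^8 = 256 < 400 ≤ 2^9 = 512, so n = 9.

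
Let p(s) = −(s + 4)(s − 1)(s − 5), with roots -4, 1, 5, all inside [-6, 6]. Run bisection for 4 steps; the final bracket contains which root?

-4

s = 0 gives p = -20, negative; keep [-6, 0]
s = -3 gives p = -32, negative; keep [-6, -3]
s = -4.5 gives p = 26.125, positive; keep [-4.5, -3]
s = -3.75 gives p = -10.3906, negative; keep [-4.5, -3.75]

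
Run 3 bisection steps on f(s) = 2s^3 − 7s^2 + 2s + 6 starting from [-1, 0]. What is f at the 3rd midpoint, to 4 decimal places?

f(-0.5) = 3 > 0, so the root lies in [-1, -0.5]
f(-0.75) = -0.28125 < 0, so the root lies in [-0.75, -0.5]
f(-0.625) = 1.527344 > 0, so the root lies in [-0.75, -0.625]

1.5273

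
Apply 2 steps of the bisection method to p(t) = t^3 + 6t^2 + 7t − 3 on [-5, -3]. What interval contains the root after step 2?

[-4.5, -4]

m = -4, p(m) = 1 (+); new bracket [-5, -4]
m = -4.5, p(m) = -4.125 (−); new bracket [-4.5, -4]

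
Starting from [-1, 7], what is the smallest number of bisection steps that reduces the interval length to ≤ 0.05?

8

Width after n steps is 8/2^n. Need 2^n ≥ 8/0.05 = 160.
2^7 = 128 < 160 ≤ 2^8 = 256, so n = 8.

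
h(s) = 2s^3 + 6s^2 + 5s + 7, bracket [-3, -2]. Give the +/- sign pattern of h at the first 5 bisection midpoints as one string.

m = -2.5, h(m) = 0.75 (+); new bracket [-3, -2.5]
m = -2.75, h(m) = -2.96875 (−); new bracket [-2.75, -2.5]
m = -2.625, h(m) = -0.957031 (−); new bracket [-2.625, -2.5]
m = -2.5625, h(m) = -0.0669 (−); new bracket [-2.5625, -2.5]
m = -2.53125, h(m) = 0.3505 (+); new bracket [-2.5625, -2.53125]

+---+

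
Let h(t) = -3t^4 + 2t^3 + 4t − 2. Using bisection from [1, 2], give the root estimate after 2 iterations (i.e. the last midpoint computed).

1.25

midpoint 1.5: h = -4.4375 < 0 → [1, 1.5]
midpoint 1.25: h = -0.417969 < 0 → [1, 1.25]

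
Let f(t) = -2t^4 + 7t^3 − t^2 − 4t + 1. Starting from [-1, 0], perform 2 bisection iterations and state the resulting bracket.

t = -0.5 gives f = 1.75, positive; keep [-1, -0.5]
t = -0.75 gives f = -0.148438, negative; keep [-0.75, -0.5]

[-0.75, -0.5]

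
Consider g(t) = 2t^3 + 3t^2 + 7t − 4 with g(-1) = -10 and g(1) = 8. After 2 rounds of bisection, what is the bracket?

[0, 0.5]

g(0) = -4 < 0, so the root lies in [0, 1]
g(0.5) = 0.5 > 0, so the root lies in [0, 0.5]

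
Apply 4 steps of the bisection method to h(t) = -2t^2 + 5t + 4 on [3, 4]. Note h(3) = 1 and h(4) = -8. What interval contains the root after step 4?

t = 3.5 gives h = -3, negative; keep [3, 3.5]
t = 3.25 gives h = -0.875, negative; keep [3, 3.25]
t = 3.125 gives h = 0.09375, positive; keep [3.125, 3.25]
t = 3.1875 gives h = -0.3828, negative; keep [3.125, 3.1875]

[3.125, 3.1875]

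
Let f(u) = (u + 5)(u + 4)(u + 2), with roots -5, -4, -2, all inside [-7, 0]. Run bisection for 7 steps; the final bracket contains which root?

-2

u = -3.5 gives f = -1.125, negative; keep [-3.5, 0]
u = -1.75 gives f = 1.828125, positive; keep [-3.5, -1.75]
u = -2.625 gives f = -2.041016, negative; keep [-2.625, -1.75]
u = -2.1875 gives f = -0.9558, negative; keep [-2.1875, -1.75]
u = -1.96875 gives f = 0.1924, positive; keep [-2.1875, -1.96875]
u = -2.078125 gives f = -0.4387, negative; keep [-2.078125, -1.96875]
u = -2.0234375 gives f = -0.1379, negative; keep [-2.0234375, -1.96875]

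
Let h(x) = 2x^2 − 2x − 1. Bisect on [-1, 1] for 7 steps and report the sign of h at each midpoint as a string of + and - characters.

-+-+---

m = 0, h(m) = -1 (−); new bracket [-1, 0]
m = -0.5, h(m) = 0.5 (+); new bracket [-0.5, 0]
m = -0.25, h(m) = -0.375 (−); new bracket [-0.5, -0.25]
m = -0.375, h(m) = 0.0312 (+); new bracket [-0.375, -0.25]
m = -0.3125, h(m) = -0.1797 (−); new bracket [-0.375, -0.3125]
m = -0.34375, h(m) = -0.0762 (−); new bracket [-0.375, -0.34375]
m = -0.359375, h(m) = -0.0229 (−); new bracket [-0.375, -0.359375]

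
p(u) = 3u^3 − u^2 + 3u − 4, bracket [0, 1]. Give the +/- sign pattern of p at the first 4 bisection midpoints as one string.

---+

p(0.5) = -2.375 < 0, so the root lies in [0.5, 1]
p(0.75) = -1.046875 < 0, so the root lies in [0.75, 1]
p(0.875) = -0.130859 < 0, so the root lies in [0.875, 1]
p(0.9375) = 0.4055 > 0, so the root lies in [0.875, 0.9375]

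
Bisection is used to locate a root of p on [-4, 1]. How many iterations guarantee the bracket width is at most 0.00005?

17

Width after n steps is 5/2^n. Need 2^n ≥ 5/0.00005 = 100000.
2^16 = 65536 < 100000 ≤ 2^17 = 131072, so n = 17.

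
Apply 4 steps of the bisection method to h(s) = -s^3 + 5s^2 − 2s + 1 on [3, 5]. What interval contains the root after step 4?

s = 4 gives h = 9, positive; keep [4, 5]
s = 4.5 gives h = 2.125, positive; keep [4.5, 5]
s = 4.75 gives h = -2.859375, negative; keep [4.5, 4.75]
s = 4.625 gives h = -0.2285, negative; keep [4.5, 4.625]

[4.5, 4.625]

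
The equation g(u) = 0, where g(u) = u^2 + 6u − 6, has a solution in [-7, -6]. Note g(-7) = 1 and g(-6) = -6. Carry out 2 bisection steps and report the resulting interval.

[-7, -6.75]

midpoint -6.5: g = -2.75 < 0 → [-7, -6.5]
midpoint -6.75: g = -0.9375 < 0 → [-7, -6.75]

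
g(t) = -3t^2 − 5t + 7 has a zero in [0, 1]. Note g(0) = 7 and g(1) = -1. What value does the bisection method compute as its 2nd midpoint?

m = 0.5, g(m) = 3.75 (+); new bracket [0.5, 1]
m = 0.75, g(m) = 1.5625 (+); new bracket [0.75, 1]

0.75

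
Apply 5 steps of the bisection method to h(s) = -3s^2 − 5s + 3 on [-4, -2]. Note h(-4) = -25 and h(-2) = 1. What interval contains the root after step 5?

[-2.1875, -2.125]

m = -3, h(m) = -9 (−); new bracket [-3, -2]
m = -2.5, h(m) = -3.25 (−); new bracket [-2.5, -2]
m = -2.25, h(m) = -0.9375 (−); new bracket [-2.25, -2]
m = -2.125, h(m) = 0.0781 (+); new bracket [-2.25, -2.125]
m = -2.1875, h(m) = -0.418 (−); new bracket [-2.1875, -2.125]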